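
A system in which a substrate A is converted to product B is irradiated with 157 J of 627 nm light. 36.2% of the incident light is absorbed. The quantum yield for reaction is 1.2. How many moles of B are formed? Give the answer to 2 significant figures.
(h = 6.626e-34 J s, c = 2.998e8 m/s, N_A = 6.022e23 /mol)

Photon energy at 627 nm: hc/λ = (6.626e-34)(2.998e8)/(627e-9) = 3.168e-19 J.
Photons incident: 157 / 3.168e-19 = 4.956e20, i.e. 4.956e20/6.022e23 = 8.230e-4 mol.
Photons absorbed: 0.362 × 8.230e-4 = 2.979e-4 mol.
Product: Φ × n_abs = 1.2 × 2.979e-4 = 3.575e-4 mol.

3.6e-4 mol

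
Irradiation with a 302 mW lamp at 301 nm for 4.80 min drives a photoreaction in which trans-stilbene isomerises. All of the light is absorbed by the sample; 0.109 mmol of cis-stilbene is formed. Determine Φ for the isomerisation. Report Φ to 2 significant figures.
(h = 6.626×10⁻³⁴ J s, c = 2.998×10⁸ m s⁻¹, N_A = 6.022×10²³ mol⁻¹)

Product: 0.109 mmol = 1.09×10⁻⁴ mol.
Photon energy at 301 nm: hc/λ = (6.626×10⁻³⁴)(2.998×10⁸)/(301×10⁻⁹) = 6.600×10⁻¹⁹ J.
Energy delivered: (302 mW)(288 s) = 86.98 J.
Photons incident: 86.98 / 6.600×10⁻¹⁹ = 1.318×10²⁰, i.e. 1.318×10²⁰/6.022×10²³ = 2.189×10⁻⁴ mol.
Φ = 1.09×10⁻⁴ mol / 2.189×10⁻⁴ mol photons = 0.50.

Φ = 0.50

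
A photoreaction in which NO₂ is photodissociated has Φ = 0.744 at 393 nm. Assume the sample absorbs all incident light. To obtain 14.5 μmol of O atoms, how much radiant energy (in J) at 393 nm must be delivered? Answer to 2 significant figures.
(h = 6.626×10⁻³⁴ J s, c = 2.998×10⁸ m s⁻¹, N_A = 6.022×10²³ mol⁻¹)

Product: 14.5 μmol = 1.45×10⁻⁵ mol.
Photons that must be absorbed: 1.45×10⁻⁵ / 0.744 = 1.949×10⁻⁵ mol.
Photon energy: hc/λ = 5.055×10⁻¹⁹ J; per mole, 3.044×10⁵ J mol⁻¹.
Energy required: 1.949×10⁻⁵ × 3.044×10⁵ = 5.9 J.

5.9 J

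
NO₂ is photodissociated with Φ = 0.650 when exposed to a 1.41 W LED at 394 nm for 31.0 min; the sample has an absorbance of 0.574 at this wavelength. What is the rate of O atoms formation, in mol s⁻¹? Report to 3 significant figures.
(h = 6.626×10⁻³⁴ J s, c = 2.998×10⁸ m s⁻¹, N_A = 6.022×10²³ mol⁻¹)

Photon energy at 394 nm: hc/λ = (6.626×10⁻³⁴)(2.998×10⁸)/(394×10⁻⁹) = 5.042×10⁻¹⁹ J.
Energy delivered: (1.41 W)(1860 s) = 2623 J.
Photons incident: 2623 / 5.042×10⁻¹⁹ = 5.202×10²¹, i.e. 5.202×10²¹/6.022×10²³ = 0.008638 mol.
Fraction absorbed: 1 − 10^(−0.574) = 0.7333.
Photons absorbed: 0.7333 × 0.008638 = 0.006334 mol.
Product formed: 0.650 × 0.006334 = 0.004117 mol.
Rate: 0.004117 / 1860 s = 2.21×10⁻⁶ mol s⁻¹.

2.21×10⁻⁶ mol s⁻¹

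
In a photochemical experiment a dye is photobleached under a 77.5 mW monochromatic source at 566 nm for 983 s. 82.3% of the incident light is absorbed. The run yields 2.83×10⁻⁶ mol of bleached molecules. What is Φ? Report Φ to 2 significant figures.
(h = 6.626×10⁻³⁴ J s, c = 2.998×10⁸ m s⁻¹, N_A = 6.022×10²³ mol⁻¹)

Φ = 0.0095

Photon energy at 566 nm: hc/λ = (6.626×10⁻³⁴)(2.998×10⁸)/(566×10⁻⁹) = 3.510×10⁻¹⁹ J.
Energy delivered: (77.5 mW)(983 s) = 76.18 J.
Photons incident: 76.18 / 3.510×10⁻¹⁹ = 2.170×10²⁰, i.e. 2.170×10²⁰/6.022×10²³ = 3.603×10⁻⁴ mol.
Photons absorbed: 0.823 × 3.603×10⁻⁴ = 2.965×10⁻⁴ mol.
Φ = 2.83×10⁻⁶ mol / 2.965×10⁻⁴ mol photons = 0.0095.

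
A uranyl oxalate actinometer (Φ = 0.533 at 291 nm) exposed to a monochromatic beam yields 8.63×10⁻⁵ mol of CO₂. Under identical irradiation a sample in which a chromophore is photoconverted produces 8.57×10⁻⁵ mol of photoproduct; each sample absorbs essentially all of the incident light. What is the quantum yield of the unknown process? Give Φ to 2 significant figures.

Photons absorbed by the actinometer: 8.63×10⁻⁵ / 0.533 = 1.619×10⁻⁴ mol.
Φ(unknown) = 8.57×10⁻⁵ / 1.619×10⁻⁴ = 0.53.

Φ = 0.53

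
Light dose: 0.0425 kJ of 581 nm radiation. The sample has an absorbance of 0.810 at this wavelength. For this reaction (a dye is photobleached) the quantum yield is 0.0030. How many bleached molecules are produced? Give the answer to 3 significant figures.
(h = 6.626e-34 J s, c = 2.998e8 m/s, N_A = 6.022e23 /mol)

Photon energy at 581 nm: hc/λ = (6.626e-34)(2.998e8)/(581e-9) = 3.419e-19 J.
Incident energy: 0.0425 kJ = 42.5 J.
Photons incident: 42.5 / 3.419e-19 = 1.243e20, i.e. 1.243e20/6.022e23 = 2.064e-4 mol.
Fraction absorbed: 1 − 10^(−0.810) = 0.8451.
Photons absorbed: 0.8451 × 2.064e-4 = 1.744e-4 mol.
Product: Φ × n_abs = 0.0030 × 1.744e-4 = 5.232e-7 mol.
As a count: 5.232e-7 × 6.022e23 = 3.15e17.

3.15e17 bleached molecules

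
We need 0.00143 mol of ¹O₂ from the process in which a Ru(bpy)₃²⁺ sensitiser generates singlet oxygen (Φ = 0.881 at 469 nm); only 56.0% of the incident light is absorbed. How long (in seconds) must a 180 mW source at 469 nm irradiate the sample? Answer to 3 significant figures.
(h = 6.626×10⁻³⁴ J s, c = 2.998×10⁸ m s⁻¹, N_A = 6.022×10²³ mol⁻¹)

Photons that must be absorbed: 0.00143 / 0.881 = 0.001623 mol.
Incident photons needed: 0.001623 / 0.560 = 0.002898 mol.
Photon energy: hc/λ = 4.236×10⁻¹⁹ J; per mole, 2.551×10⁵ J mol⁻¹.
Energy required: 0.002898 × 2.551×10⁵ = 739.3 J.
Time: 739.3 J / 0.18 W = 4110 s.

t ≈ 4110 s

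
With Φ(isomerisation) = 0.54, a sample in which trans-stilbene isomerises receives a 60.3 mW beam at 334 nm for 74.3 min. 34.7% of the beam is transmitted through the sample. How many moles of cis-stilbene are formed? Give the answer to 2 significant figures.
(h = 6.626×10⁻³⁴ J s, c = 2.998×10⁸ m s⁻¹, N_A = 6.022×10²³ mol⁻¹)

2.6×10⁻⁴ mol

Photon energy at 334 nm: hc/λ = (6.626×10⁻³⁴)(2.998×10⁸)/(334×10⁻⁹) = 5.948×10⁻¹⁹ J.
Energy delivered: (60.3 mW)(4458 s) = 268.8 J.
Photons incident: 268.8 / 5.948×10⁻¹⁹ = 4.519×10²⁰, i.e. 4.519×10²⁰/6.022×10²³ = 7.504×10⁻⁴ mol.
Fraction absorbed: 1 − 34.7/100 = 0.6530.
Photons absorbed: 0.6530 × 7.504×10⁻⁴ = 4.900×10⁻⁴ mol.
Product: Φ × n_abs = 0.54 × 4.900×10⁻⁴ = 2.646×10⁻⁴ mol.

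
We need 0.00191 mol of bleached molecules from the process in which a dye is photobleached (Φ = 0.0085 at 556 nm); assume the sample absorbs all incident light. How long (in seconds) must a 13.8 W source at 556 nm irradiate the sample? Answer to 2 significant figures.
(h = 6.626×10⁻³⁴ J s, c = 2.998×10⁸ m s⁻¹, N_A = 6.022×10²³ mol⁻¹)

t ≈ 3500 s

Photons that must be absorbed: 0.00191 / 0.0085 = 0.2247 mol.
Photon energy: hc/λ = 3.573×10⁻¹⁹ J; per mole, 2.152×10⁵ J mol⁻¹.
Energy required: 0.2247 × 2.152×10⁵ = 4.836×10⁴ J.
Time: 4.836×10⁴ J / 13.8 W = 3500 s.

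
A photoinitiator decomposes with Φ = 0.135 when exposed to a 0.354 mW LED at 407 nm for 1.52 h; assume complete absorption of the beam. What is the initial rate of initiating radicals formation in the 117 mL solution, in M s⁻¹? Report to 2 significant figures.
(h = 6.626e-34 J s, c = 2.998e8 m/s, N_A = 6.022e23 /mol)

Photon energy at 407 nm: hc/λ = (6.626e-34)(2.998e8)/(407e-9) = 4.881e-19 J.
Energy delivered: (0.354 mW)(5472 s) = 1.937 J.
Photons incident: 1.937 / 4.881e-19 = 3.968e18, i.e. 3.968e18/6.022e23 = 6.589e-6 mol.
Product formed: 0.135 × 6.589e-6 = 8.895e-7 mol.
Rate: 8.895e-7 mol / (5472 s × 0.117 L) = 1.4e-9 M s⁻¹.

1.4e-9 M s⁻¹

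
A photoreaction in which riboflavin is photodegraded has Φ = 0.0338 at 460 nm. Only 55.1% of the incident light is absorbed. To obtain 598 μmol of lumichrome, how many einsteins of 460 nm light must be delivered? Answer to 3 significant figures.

0.0321 einstein

Product: 598 μmol = 5.98×10⁻⁴ mol.
Photons that must be absorbed: 5.98×10⁻⁴ / 0.0338 = 0.01769 mol.
Incident photons needed: 0.01769 / 0.551 = 0.03211 mol.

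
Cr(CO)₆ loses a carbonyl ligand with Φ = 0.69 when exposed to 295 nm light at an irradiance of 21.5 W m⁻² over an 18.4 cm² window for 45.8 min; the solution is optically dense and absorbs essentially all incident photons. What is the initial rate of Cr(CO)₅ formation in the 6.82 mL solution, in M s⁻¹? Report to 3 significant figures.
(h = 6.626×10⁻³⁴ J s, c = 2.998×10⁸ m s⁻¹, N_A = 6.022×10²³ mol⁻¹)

Photon energy at 295 nm: hc/λ = (6.626×10⁻³⁴)(2.998×10⁸)/(295×10⁻⁹) = 6.734×10⁻¹⁹ J.
Energy delivered: (21.5 W m⁻²)(18.4×10⁻⁴ m²)(2748 s) = 108.7 J.
Photons incident: 108.7 / 6.734×10⁻¹⁹ = 1.614×10²⁰, i.e. 1.614×10²⁰/6.022×10²³ = 2.680×10⁻⁴ mol.
Product formed: 0.69 × 2.680×10⁻⁴ = 1.849×10⁻⁴ mol.
Rate: 1.849×10⁻⁴ mol / (2748 s × 0.00682 L) = 9.87×10⁻⁶ M s⁻¹.

9.87×10⁻⁶ M s⁻¹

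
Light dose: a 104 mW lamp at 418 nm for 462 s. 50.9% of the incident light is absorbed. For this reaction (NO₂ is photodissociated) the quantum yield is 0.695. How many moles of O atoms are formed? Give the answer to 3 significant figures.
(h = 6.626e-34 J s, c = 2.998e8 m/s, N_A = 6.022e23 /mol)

5.94e-5 mol

Photon energy at 418 nm: hc/λ = (6.626e-34)(2.998e8)/(418e-9) = 4.752e-19 J.
Energy delivered: (104 mW)(462 s) = 48.05 J.
Photons incident: 48.05 / 4.752e-19 = 1.011e20, i.e. 1.011e20/6.022e23 = 1.679e-4 mol.
Photons absorbed: 0.509 × 1.679e-4 = 8.546e-5 mol.
Product: Φ × n_abs = 0.695 × 8.546e-5 = 5.939e-5 mol.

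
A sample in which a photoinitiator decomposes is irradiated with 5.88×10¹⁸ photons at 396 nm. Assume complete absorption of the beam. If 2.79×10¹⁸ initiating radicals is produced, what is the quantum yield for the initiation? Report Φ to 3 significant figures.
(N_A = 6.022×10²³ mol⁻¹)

Product: 2.79×10¹⁸ / 6.022×10²³ = 4.633×10⁻⁶ mol.
Moles of photons: 5.88×10¹⁸ / 6.022×10²³ = 9.764×10⁻⁶ mol.
Φ = 4.633×10⁻⁶ mol / 9.764×10⁻⁶ mol photons = 0.474.

Φ = 0.474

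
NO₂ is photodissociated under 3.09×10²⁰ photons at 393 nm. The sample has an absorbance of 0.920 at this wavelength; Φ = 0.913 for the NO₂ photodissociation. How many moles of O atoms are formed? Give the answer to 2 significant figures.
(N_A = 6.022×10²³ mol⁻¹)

Moles of photons: 3.09×10²⁰ / 6.022×10²³ = 5.131×10⁻⁴ mol.
Fraction absorbed: 1 − 10^(−0.920) = 0.8798.
Photons absorbed: 0.8798 × 5.131×10⁻⁴ = 4.514×10⁻⁴ mol.
Product: Φ × n_abs = 0.913 × 4.514×10⁻⁴ = 4.121×10⁻⁴ mol.

4.1×10⁻⁴ mol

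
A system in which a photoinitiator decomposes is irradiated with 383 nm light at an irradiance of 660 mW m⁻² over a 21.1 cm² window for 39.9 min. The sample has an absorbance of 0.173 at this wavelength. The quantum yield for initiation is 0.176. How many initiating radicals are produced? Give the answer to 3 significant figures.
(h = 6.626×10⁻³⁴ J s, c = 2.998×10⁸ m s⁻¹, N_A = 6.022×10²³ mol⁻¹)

3.72×10¹⁷ initiating radicals

Photon energy at 383 nm: hc/λ = (6.626×10⁻³⁴)(2.998×10⁸)/(383×10⁻⁹) = 5.187×10⁻¹⁹ J.
Energy delivered: (660 mW m⁻²)(21.1×10⁻⁴ m²)(2394 s) = 3.334 J.
Photons incident: 3.334 / 5.187×10⁻¹⁹ = 6.428×10¹⁸, i.e. 6.428×10¹⁸/6.022×10²³ = 1.067×10⁻⁵ mol.
Fraction absorbed: 1 − 10^(−0.173) = 0.3286.
Photons absorbed: 0.3286 × 1.067×10⁻⁵ = 3.506×10⁻⁶ mol.
Product: Φ × n_abs = 0.176 × 3.506×10⁻⁶ = 6.171×10⁻⁷ mol.
As a count: 6.171×10⁻⁷ × 6.022×10²³ = 3.72×10¹⁷.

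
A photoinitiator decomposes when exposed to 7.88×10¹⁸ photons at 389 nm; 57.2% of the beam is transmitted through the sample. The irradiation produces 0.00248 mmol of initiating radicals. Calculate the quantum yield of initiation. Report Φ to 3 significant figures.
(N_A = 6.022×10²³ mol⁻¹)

Φ = 0.443

Product: 0.00248 mmol = 2.48×10⁻⁶ mol.
Moles of photons: 7.88×10¹⁸ / 6.022×10²³ = 1.309×10⁻⁵ mol.
Fraction absorbed: 1 − 57.2/100 = 0.4280.
Photons absorbed: 0.4280 × 1.309×10⁻⁵ = 5.603×10⁻⁶ mol.
Φ = 2.48×10⁻⁶ mol / 5.603×10⁻⁶ mol photons = 0.443.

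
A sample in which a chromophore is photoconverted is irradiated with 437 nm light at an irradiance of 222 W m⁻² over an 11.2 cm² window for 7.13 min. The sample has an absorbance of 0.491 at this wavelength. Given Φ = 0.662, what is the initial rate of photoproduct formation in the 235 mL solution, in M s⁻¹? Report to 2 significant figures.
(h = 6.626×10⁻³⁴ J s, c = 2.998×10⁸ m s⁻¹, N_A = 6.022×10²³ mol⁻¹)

Photon energy at 437 nm: hc/λ = (6.626×10⁻³⁴)(2.998×10⁸)/(437×10⁻⁹) = 4.546×10⁻¹⁹ J.
Energy delivered: (222 W m⁻²)(11.2×10⁻⁴ m²)(427.8 s) = 106.4 J.
Photons incident: 106.4 / 4.546×10⁻¹⁹ = 2.341×10²⁰, i.e. 2.341×10²⁰/6.022×10²³ = 3.887×10⁻⁴ mol.
Fraction absorbed: 1 − 10^(−0.491) = 0.6772.
Photons absorbed: 0.6772 × 3.887×10⁻⁴ = 2.632×10⁻⁴ mol.
Product formed: 0.662 × 2.632×10⁻⁴ = 1.742×10⁻⁴ mol.
Rate: 1.742×10⁻⁴ mol / (427.8 s × 0.235 L) = 1.7×10⁻⁶ M s⁻¹.

1.7×10⁻⁶ M s⁻¹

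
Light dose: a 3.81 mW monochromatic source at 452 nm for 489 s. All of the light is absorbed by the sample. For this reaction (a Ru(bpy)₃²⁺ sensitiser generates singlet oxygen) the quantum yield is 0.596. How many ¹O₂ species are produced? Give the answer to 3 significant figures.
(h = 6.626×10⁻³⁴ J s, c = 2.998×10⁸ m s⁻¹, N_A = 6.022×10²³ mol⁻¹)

2.53×10¹⁸ species

Photon energy at 452 nm: hc/λ = (6.626×10⁻³⁴)(2.998×10⁸)/(452×10⁻⁹) = 4.395×10⁻¹⁹ J.
Energy delivered: (3.81 mW)(489 s) = 1.863 J.
Photons incident: 1.863 / 4.395×10⁻¹⁹ = 4.239×10¹⁸, i.e. 4.239×10¹⁸/6.022×10²³ = 7.039×10⁻⁶ mol.
Product: Φ × n_abs = 0.596 × 7.039×10⁻⁶ = 4.195×10⁻⁶ mol.
As a count: 4.195×10⁻⁶ × 6.022×10²³ = 2.53×10¹⁸.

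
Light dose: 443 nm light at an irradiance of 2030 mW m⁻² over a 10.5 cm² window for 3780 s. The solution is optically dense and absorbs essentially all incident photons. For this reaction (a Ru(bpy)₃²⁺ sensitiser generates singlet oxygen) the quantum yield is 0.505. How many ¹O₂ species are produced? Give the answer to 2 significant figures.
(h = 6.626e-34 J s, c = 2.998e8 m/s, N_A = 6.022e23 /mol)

9.1e18 species

Photon energy at 443 nm: hc/λ = (6.626e-34)(2.998e8)/(443e-9) = 4.484e-19 J.
Energy delivered: (2030 mW m⁻²)(10.5e-4 m²)(3780 s) = 8.057 J.
Photons incident: 8.057 / 4.484e-19 = 1.797e19, i.e. 1.797e19/6.022e23 = 2.984e-5 mol.
Product: Φ × n_abs = 0.505 × 2.984e-5 = 1.507e-5 mol.
As a count: 1.507e-5 × 6.022e23 = 9.1e18.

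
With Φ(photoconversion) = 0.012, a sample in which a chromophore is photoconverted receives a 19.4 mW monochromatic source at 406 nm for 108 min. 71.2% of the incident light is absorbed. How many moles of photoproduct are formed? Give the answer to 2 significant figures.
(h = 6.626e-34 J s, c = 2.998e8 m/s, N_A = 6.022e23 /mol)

3.6e-6 mol

Photon energy at 406 nm: hc/λ = (6.626e-34)(2.998e8)/(406e-9) = 4.893e-19 J.
Energy delivered: (19.4 mW)(6480 s) = 125.7 J.
Photons incident: 125.7 / 4.893e-19 = 2.569e20, i.e. 2.569e20/6.022e23 = 4.266e-4 mol.
Photons absorbed: 0.712 × 4.266e-4 = 3.037e-4 mol.
Product: Φ × n_abs = 0.012 × 3.037e-4 = 3.644e-6 mol.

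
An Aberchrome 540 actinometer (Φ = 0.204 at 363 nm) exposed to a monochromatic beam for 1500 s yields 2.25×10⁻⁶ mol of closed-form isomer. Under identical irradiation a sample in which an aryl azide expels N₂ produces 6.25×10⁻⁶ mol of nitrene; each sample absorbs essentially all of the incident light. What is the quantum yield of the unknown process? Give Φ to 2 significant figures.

Φ = 0.57

Photons absorbed by the actinometer: 2.25×10⁻⁶ / 0.204 = 1.103×10⁻⁵ mol.
Φ(unknown) = 6.25×10⁻⁶ / 1.103×10⁻⁵ = 0.57.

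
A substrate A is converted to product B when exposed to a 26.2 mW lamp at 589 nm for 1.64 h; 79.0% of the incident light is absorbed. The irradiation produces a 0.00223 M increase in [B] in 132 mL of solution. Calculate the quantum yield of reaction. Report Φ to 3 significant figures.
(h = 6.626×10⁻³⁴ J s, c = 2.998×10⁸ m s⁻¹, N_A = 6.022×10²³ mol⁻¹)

Φ = 0.489

Product: (0.00223 M)(0.132 L) = 2.944×10⁻⁴ mol.
Photon energy at 589 nm: hc/λ = (6.626×10⁻³⁴)(2.998×10⁸)/(589×10⁻⁹) = 3.373×10⁻¹⁹ J.
Energy delivered: (26.2 mW)(5904 s) = 154.7 J.
Photons incident: 154.7 / 3.373×10⁻¹⁹ = 4.586×10²⁰, i.e. 4.586×10²⁰/6.022×10²³ = 7.615×10⁻⁴ mol.
Photons absorbed: 0.790 × 7.615×10⁻⁴ = 6.016×10⁻⁴ mol.
Φ = 2.944×10⁻⁴ mol / 6.016×10⁻⁴ mol photons = 0.489.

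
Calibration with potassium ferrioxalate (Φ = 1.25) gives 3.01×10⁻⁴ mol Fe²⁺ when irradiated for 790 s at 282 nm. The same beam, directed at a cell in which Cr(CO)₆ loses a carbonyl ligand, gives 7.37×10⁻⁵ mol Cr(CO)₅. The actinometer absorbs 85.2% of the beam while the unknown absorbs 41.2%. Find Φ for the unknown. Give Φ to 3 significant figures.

Photons absorbed by the actinometer: 3.01×10⁻⁴ / 1.25 = 2.408×10⁻⁴ mol.
Incident flux: 2.408×10⁻⁴ / 0.852 = 2.826×10⁻⁴ einstein.
Absorbed by unknown: 0.412 × 2.826×10⁻⁴ = 1.164×10⁻⁴ mol.
Φ(unknown) = 7.37×10⁻⁵ / 1.164×10⁻⁴ = 0.633.

Φ = 0.633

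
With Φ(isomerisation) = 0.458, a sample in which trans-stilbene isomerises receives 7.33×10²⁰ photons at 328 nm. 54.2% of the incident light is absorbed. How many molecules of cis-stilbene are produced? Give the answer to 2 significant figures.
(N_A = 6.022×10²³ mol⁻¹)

Moles of photons: 7.33×10²⁰ / 6.022×10²³ = 0.001217 mol.
Photons absorbed: 0.542 × 0.001217 = 6.596×10⁻⁴ mol.
Product: Φ × n_abs = 0.458 × 6.596×10⁻⁴ = 3.021×10⁻⁴ mol.
As a count: 3.021×10⁻⁴ × 6.022×10²³ = 1.8×10²⁰.

1.8×10²⁰ molecules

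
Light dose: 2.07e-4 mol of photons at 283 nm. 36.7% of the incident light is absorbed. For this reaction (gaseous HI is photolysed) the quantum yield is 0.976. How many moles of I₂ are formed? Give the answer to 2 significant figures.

Photons absorbed: 0.367 × 2.07e-4 = 7.597e-5 mol.
Product: Φ × n_abs = 0.976 × 7.597e-5 = 7.415e-5 mol.

7.4e-5 mol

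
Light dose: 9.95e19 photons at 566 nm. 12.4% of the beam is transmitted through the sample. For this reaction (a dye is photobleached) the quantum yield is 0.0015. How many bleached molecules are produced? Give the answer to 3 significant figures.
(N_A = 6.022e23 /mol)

Moles of photons: 9.95e19 / 6.022e23 = 1.652e-4 mol.
Fraction absorbed: 1 − 12.4/100 = 0.8760.
Photons absorbed: 0.8760 × 1.652e-4 = 1.447e-4 mol.
Product: Φ × n_abs = 0.0015 × 1.447e-4 = 2.171e-7 mol.
As a count: 2.171e-7 × 6.022e23 = 1.31e17.

1.31e17 bleached molecules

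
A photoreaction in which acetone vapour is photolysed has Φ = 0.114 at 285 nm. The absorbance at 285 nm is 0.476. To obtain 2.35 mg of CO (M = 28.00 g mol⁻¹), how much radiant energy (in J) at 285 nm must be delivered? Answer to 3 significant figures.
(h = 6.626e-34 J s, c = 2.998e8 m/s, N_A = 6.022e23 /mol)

464 J

Product: 2.35 mg / 28.00 g mol⁻¹ = 8.393e-5 mol.
Photons that must be absorbed: 8.393e-5 / 0.114 = 7.362e-4 mol.
Fraction absorbed: 1 − 10^(−0.476) = 0.6658.
Incident photons needed: 7.362e-4 / 0.6658 = 0.001106 mol.
Photon energy: hc/λ = 6.970e-19 J; per mole, 4.197e5 J mol⁻¹.
Energy required: 0.001106 × 4.197e5 = 464 J.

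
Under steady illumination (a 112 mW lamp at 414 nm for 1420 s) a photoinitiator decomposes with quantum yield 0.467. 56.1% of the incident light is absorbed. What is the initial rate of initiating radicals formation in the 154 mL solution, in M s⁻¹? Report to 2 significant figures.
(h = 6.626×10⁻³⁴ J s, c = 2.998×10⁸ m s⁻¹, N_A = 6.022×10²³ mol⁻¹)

6.6×10⁻⁷ M s⁻¹

Photon energy at 414 nm: hc/λ = (6.626×10⁻³⁴)(2.998×10⁸)/(414×10⁻⁹) = 4.798×10⁻¹⁹ J.
Energy delivered: (112 mW)(1420 s) = 159.0 J.
Photons incident: 159.0 / 4.798×10⁻¹⁹ = 3.314×10²⁰, i.e. 3.314×10²⁰/6.022×10²³ = 5.503×10⁻⁴ mol.
Photons absorbed: 0.561 × 5.503×10⁻⁴ = 3.087×10⁻⁴ mol.
Product formed: 0.467 × 3.087×10⁻⁴ = 1.442×10⁻⁴ mol.
Rate: 1.442×10⁻⁴ mol / (1420 s × 0.154 L) = 6.6×10⁻⁷ M s⁻¹.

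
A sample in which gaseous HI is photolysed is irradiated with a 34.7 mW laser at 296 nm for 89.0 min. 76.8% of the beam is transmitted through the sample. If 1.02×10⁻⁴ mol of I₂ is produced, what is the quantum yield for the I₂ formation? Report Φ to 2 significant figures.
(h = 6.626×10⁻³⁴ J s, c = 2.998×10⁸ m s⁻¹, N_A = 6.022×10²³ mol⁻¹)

Φ = 0.96

Photon energy at 296 nm: hc/λ = (6.626×10⁻³⁴)(2.998×10⁸)/(296×10⁻⁹) = 6.711×10⁻¹⁹ J.
Energy delivered: (34.7 mW)(5340 s) = 185.3 J.
Photons incident: 185.3 / 6.711×10⁻¹⁹ = 2.761×10²⁰, i.e. 2.761×10²⁰/6.022×10²³ = 4.585×10⁻⁴ mol.
Fraction absorbed: 1 − 76.8/100 = 0.2320.
Photons absorbed: 0.2320 × 4.585×10⁻⁴ = 1.064×10⁻⁴ mol.
Φ = 1.02×10⁻⁴ mol / 1.064×10⁻⁴ mol photons = 0.96.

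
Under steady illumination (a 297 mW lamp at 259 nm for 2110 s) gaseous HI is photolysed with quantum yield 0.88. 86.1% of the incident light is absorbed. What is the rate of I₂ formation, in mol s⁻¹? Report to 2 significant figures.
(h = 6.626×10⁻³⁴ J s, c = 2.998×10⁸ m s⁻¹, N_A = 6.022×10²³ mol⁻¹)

4.9×10⁻⁷ mol s⁻¹

Photon energy at 259 nm: hc/λ = (6.626×10⁻³⁴)(2.998×10⁸)/(259×10⁻⁹) = 7.670×10⁻¹⁹ J.
Energy delivered: (297 mW)(2110 s) = 626.7 J.
Photons incident: 626.7 / 7.670×10⁻¹⁹ = 8.171×10²⁰, i.e. 8.171×10²⁰/6.022×10²³ = 0.001357 mol.
Photons absorbed: 0.861 × 0.001357 = 0.001168 mol.
Product formed: 0.88 × 0.001168 = 0.001028 mol.
Rate: 0.001028 / 2110 s = 4.9×10⁻⁷ mol s⁻¹.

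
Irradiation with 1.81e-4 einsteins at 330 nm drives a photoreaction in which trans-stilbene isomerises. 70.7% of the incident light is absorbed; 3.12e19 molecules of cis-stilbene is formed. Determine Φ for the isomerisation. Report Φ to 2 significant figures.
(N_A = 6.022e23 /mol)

Φ = 0.40

Product: 3.12e19 / 6.022e23 = 5.181e-5 mol.
Photons absorbed: 0.707 × 1.81e-4 = 1.280e-4 mol.
Φ = 5.181e-5 mol / 1.280e-4 mol photons = 0.40.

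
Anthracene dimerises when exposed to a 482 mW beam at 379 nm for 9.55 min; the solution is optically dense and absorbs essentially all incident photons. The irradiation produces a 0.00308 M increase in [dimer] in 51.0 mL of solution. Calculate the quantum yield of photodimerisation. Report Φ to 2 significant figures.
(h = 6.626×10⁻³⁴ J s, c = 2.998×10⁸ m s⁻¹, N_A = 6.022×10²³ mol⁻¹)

Product: (0.00308 M)(0.051 L) = 1.571×10⁻⁴ mol.
Photon energy at 379 nm: hc/λ = (6.626×10⁻³⁴)(2.998×10⁸)/(379×10⁻⁹) = 5.241×10⁻¹⁹ J.
Energy delivered: (482 mW)(573 s) = 276.2 J.
Photons incident: 276.2 / 5.241×10⁻¹⁹ = 5.270×10²⁰, i.e. 5.270×10²⁰/6.022×10²³ = 8.751×10⁻⁴ mol.
Φ = 1.571×10⁻⁴ mol / 8.751×10⁻⁴ mol photons = 0.18.

Φ = 0.18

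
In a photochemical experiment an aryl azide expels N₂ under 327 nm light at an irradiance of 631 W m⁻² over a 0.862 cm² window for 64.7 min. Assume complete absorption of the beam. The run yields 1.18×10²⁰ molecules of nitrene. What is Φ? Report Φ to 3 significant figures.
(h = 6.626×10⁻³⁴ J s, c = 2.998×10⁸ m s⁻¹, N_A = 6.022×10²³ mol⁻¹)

Product: 1.18×10²⁰ / 6.022×10²³ = 1.959×10⁻⁴ mol.
Photon energy at 327 nm: hc/λ = (6.626×10⁻³⁴)(2.998×10⁸)/(327×10⁻⁹) = 6.075×10⁻¹⁹ J.
Energy delivered: (631 W m⁻²)(0.862×10⁻⁴ m²)(3882 s) = 211.2 J.
Photons incident: 211.2 / 6.075×10⁻¹⁹ = 3.477×10²⁰, i.e. 3.477×10²⁰/6.022×10²³ = 5.774×10⁻⁴ mol.
Φ = 1.959×10⁻⁴ mol / 5.774×10⁻⁴ mol photons = 0.339.

Φ = 0.339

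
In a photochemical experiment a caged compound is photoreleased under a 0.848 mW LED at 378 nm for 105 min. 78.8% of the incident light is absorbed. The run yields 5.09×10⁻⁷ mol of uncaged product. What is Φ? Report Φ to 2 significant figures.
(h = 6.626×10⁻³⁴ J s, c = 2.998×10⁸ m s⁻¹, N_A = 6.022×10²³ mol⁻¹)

Photon energy at 378 nm: hc/λ = (6.626×10⁻³⁴)(2.998×10⁸)/(378×10⁻⁹) = 5.255×10⁻¹⁹ J.
Energy delivered: (0.848 mW)(6300 s) = 5.342 J.
Photons incident: 5.342 / 5.255×10⁻¹⁹ = 1.017×10¹⁹, i.e. 1.017×10¹⁹/6.022×10²³ = 1.689×10⁻⁵ mol.
Photons absorbed: 0.788 × 1.689×10⁻⁵ = 1.331×10⁻⁵ mol.
Φ = 5.09×10⁻⁷ mol / 1.331×10⁻⁵ mol photons = 0.038.

Φ = 0.038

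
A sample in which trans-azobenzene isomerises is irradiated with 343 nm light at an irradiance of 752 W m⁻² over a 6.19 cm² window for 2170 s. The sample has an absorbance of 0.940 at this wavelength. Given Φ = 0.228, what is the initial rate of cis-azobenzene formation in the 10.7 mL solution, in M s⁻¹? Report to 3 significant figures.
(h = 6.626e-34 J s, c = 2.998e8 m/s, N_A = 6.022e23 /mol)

2.52e-5 M s⁻¹

Photon energy at 343 nm: hc/λ = (6.626e-34)(2.998e8)/(343e-9) = 5.791e-19 J.
Energy delivered: (752 W m⁻²)(6.19e-4 m²)(2170 s) = 1010 J.
Photons incident: 1010 / 5.791e-19 = 1.744e21, i.e. 1.744e21/6.022e23 = 0.002896 mol.
Fraction absorbed: 1 − 10^(−0.940) = 0.8852.
Photons absorbed: 0.8852 × 0.002896 = 0.002564 mol.
Product formed: 0.228 × 0.002564 = 5.846e-4 mol.
Rate: 5.846e-4 mol / (2170 s × 0.0107 L) = 2.52e-5 M s⁻¹.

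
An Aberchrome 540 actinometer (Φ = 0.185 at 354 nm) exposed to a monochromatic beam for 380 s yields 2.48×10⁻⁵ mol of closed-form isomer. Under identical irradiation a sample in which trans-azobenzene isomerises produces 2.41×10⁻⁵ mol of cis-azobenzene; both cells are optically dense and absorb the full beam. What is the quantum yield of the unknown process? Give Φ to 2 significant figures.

Photons absorbed by the actinometer: 2.48×10⁻⁵ / 0.185 = 1.341×10⁻⁴ mol.
Φ(unknown) = 2.41×10⁻⁵ / 1.341×10⁻⁴ = 0.18.

Φ = 0.18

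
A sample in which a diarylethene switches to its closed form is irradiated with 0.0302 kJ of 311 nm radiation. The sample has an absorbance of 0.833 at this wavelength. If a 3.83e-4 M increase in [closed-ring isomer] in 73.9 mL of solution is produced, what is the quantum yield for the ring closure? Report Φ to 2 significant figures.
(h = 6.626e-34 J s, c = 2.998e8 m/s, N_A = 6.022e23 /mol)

Φ = 0.42

Product: (3.83e-4 M)(0.0739 L) = 2.830e-5 mol.
Photon energy at 311 nm: hc/λ = (6.626e-34)(2.998e8)/(311e-9) = 6.387e-19 J.
Incident energy: 0.0302 kJ = 30.2 J.
Photons incident: 30.2 / 6.387e-19 = 4.728e19, i.e. 4.728e19/6.022e23 = 7.851e-5 mol.
Fraction absorbed: 1 − 10^(−0.833) = 0.8531.
Photons absorbed: 0.8531 × 7.851e-5 = 6.698e-5 mol.
Φ = 2.830e-5 mol / 6.698e-5 mol photons = 0.42.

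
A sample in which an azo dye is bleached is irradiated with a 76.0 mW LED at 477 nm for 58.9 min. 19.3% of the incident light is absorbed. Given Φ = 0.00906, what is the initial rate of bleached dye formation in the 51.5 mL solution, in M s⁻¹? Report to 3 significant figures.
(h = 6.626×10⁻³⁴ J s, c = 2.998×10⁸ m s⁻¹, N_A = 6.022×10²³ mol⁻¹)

1.03×10⁻⁸ M s⁻¹

Photon energy at 477 nm: hc/λ = (6.626×10⁻³⁴)(2.998×10⁸)/(477×10⁻⁹) = 4.165×10⁻¹⁹ J.
Energy delivered: (76.0 mW)(3534 s) = 268.6 J.
Photons incident: 268.6 / 4.165×10⁻¹⁹ = 6.449×10²⁰, i.e. 6.449×10²⁰/6.022×10²³ = 0.001071 mol.
Photons absorbed: 0.193 × 0.001071 = 2.067×10⁻⁴ mol.
Product formed: 0.00906 × 2.067×10⁻⁴ = 1.873×10⁻⁶ mol.
Rate: 1.873×10⁻⁶ mol / (3534 s × 0.0515 L) = 1.03×10⁻⁸ M s⁻¹.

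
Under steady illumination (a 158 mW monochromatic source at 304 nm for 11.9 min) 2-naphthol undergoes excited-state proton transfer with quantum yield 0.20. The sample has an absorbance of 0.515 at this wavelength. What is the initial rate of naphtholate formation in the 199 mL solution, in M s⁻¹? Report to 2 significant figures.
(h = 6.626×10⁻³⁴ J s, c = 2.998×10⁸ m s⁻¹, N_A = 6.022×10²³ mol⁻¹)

Photon energy at 304 nm: hc/λ = (6.626×10⁻³⁴)(2.998×10⁸)/(304×10⁻⁹) = 6.534×10⁻¹⁹ J.
Energy delivered: (158 mW)(714 s) = 112.8 J.
Photons incident: 112.8 / 6.534×10⁻¹⁹ = 1.726×10²⁰, i.e. 1.726×10²⁰/6.022×10²³ = 2.866×10⁻⁴ mol.
Fraction absorbed: 1 − 10^(−0.515) = 0.6945.
Photons absorbed: 0.6945 × 2.866×10⁻⁴ = 1.990×10⁻⁴ mol.
Product formed: 0.20 × 1.990×10⁻⁴ = 3.980×10⁻⁵ mol.
Rate: 3.980×10⁻⁵ mol / (714 s × 0.199 L) = 2.8×10⁻⁷ M s⁻¹.

2.8×10⁻⁷ M s⁻¹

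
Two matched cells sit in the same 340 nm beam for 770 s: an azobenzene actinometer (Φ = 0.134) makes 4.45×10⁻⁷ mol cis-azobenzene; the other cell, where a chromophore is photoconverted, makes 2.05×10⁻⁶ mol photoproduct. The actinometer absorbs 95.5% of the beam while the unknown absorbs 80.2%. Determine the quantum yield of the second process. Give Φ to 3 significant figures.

Photons absorbed by the actinometer: 4.45×10⁻⁷ / 0.134 = 3.321×10⁻⁶ mol.
Incident flux: 3.321×10⁻⁶ / 0.955 = 3.477×10⁻⁶ einstein.
Absorbed by unknown: 0.802 × 3.477×10⁻⁶ = 2.789×10⁻⁶ mol.
Φ(unknown) = 2.05×10⁻⁶ / 2.789×10⁻⁶ = 0.735.

Φ = 0.735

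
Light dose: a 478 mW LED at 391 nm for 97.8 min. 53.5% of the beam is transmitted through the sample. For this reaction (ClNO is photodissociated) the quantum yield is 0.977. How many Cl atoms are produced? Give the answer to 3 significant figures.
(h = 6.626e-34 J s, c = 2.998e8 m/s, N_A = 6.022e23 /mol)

Photon energy at 391 nm: hc/λ = (6.626e-34)(2.998e8)/(391e-9) = 5.080e-19 J.
Energy delivered: (478 mW)(5868 s) = 2805 J.
Photons incident: 2805 / 5.080e-19 = 5.522e21, i.e. 5.522e21/6.022e23 = 0.009170 mol.
Fraction absorbed: 1 − 53.5/100 = 0.4650.
Photons absorbed: 0.4650 × 0.009170 = 0.004264 mol.
Product: Φ × n_abs = 0.977 × 0.004264 = 0.004166 mol.
As a count: 0.004166 × 6.022e23 = 2.51e21.

2.51e21 atoms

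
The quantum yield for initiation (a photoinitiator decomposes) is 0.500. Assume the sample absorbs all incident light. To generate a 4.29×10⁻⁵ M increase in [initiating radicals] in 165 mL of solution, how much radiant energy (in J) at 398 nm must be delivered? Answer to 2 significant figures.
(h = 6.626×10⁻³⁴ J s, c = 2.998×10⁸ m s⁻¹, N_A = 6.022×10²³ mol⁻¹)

4.3 J

Product: (4.29×10⁻⁵ M)(0.165 L) = 7.079×10⁻⁶ mol.
Photons that must be absorbed: 7.079×10⁻⁶ / 0.500 = 1.416×10⁻⁵ mol.
Photon energy: hc/λ = 4.991×10⁻¹⁹ J; per mole, 3.006×10⁵ J mol⁻¹.
Energy required: 1.416×10⁻⁵ × 3.006×10⁵ = 4.3 J.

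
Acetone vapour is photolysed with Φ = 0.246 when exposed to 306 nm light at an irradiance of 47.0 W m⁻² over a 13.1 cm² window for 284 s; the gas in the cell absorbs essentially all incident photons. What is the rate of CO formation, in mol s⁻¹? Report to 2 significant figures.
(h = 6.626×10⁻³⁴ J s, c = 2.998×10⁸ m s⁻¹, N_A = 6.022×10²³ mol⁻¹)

Photon energy at 306 nm: hc/λ = (6.626×10⁻³⁴)(2.998×10⁸)/(306×10⁻⁹) = 6.492×10⁻¹⁹ J.
Energy delivered: (47.0 W m⁻²)(13.1×10⁻⁴ m²)(284 s) = 17.49 J.
Photons incident: 17.49 / 6.492×10⁻¹⁹ = 2.694×10¹⁹, i.e. 2.694×10¹⁹/6.022×10²³ = 4.474×10⁻⁵ mol.
Product formed: 0.246 × 4.474×10⁻⁵ = 1.101×10⁻⁵ mol.
Rate: 1.101×10⁻⁵ / 284 s = 3.9×10⁻⁸ mol s⁻¹.

3.9×10⁻⁸ mol s⁻¹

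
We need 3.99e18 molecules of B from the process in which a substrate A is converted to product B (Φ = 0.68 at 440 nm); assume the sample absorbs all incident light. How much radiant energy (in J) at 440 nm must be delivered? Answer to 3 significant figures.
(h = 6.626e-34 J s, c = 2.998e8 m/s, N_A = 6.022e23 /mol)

Product: 3.99e18 / 6.022e23 = 6.626e-6 mol.
Photons that must be absorbed: 6.626e-6 / 0.68 = 9.744e-6 mol.
Photon energy: hc/λ = 4.515e-19 J; per mole, 2.719e5 J mol⁻¹.
Energy required: 9.744e-6 × 2.719e5 = 2.65 J.

2.65 J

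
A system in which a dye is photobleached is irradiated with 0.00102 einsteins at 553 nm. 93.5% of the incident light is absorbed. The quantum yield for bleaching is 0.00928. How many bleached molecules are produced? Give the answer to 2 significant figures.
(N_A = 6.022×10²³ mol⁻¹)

5.3×10¹⁸ bleached molecules

Photons absorbed: 0.935 × 0.00102 = 9.537×10⁻⁴ mol.
Product: Φ × n_abs = 0.00928 × 9.537×10⁻⁴ = 8.850×10⁻⁶ mol.
As a count: 8.850×10⁻⁶ × 6.022×10²³ = 5.3×10¹⁸.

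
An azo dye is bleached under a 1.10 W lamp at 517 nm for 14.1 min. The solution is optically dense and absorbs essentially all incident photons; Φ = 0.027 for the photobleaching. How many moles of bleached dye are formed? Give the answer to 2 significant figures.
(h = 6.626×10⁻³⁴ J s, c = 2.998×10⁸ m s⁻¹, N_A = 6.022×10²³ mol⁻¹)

1.1×10⁻⁴ mol

Photon energy at 517 nm: hc/λ = (6.626×10⁻³⁴)(2.998×10⁸)/(517×10⁻⁹) = 3.842×10⁻¹⁹ J.
Energy delivered: (1.10 W)(846 s) = 930.6 J.
Photons incident: 930.6 / 3.842×10⁻¹⁹ = 2.422×10²¹, i.e. 2.422×10²¹/6.022×10²³ = 0.004022 mol.
Product: Φ × n_abs = 0.027 × 0.004022 = 1.086×10⁻⁴ mol.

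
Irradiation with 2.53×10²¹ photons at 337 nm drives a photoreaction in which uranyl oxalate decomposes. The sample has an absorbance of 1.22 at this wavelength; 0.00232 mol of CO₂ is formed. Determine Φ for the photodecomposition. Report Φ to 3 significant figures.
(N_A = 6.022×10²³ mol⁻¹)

Moles of photons: 2.53×10²¹ / 6.022×10²³ = 0.004201 mol.
Fraction absorbed: 1 − 10^(−1.22) = 0.9397.
Photons absorbed: 0.9397 × 0.004201 = 0.003948 mol.
Φ = 0.00232 mol / 0.003948 mol photons = 0.588.

Φ = 0.588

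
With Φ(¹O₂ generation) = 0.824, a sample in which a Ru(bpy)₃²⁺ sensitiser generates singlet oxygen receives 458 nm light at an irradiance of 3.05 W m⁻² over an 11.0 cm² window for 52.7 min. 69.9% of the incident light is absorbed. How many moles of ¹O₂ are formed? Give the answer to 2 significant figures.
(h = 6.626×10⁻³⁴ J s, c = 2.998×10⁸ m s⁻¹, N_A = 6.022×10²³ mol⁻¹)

Photon energy at 458 nm: hc/λ = (6.626×10⁻³⁴)(2.998×10⁸)/(458×10⁻⁹) = 4.337×10⁻¹⁹ J.
Energy delivered: (3.05 W m⁻²)(11.0×10⁻⁴ m²)(3162 s) = 10.61 J.
Photons incident: 10.61 / 4.337×10⁻¹⁹ = 2.446×10¹⁹, i.e. 2.446×10¹⁹/6.022×10²³ = 4.062×10⁻⁵ mol.
Photons absorbed: 0.699 × 4.062×10⁻⁵ = 2.839×10⁻⁵ mol.
Product: Φ × n_abs = 0.824 × 2.839×10⁻⁵ = 2.339×10⁻⁵ mol.

2.3×10⁻⁵ mol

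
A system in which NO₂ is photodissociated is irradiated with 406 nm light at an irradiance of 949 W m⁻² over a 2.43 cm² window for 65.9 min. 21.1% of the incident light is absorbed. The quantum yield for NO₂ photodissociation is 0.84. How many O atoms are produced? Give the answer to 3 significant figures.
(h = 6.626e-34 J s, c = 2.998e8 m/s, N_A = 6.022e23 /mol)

Photon energy at 406 nm: hc/λ = (6.626e-34)(2.998e8)/(406e-9) = 4.893e-19 J.
Energy delivered: (949 W m⁻²)(2.43e-4 m²)(3954 s) = 911.8 J.
Photons incident: 911.8 / 4.893e-19 = 1.863e21, i.e. 1.863e21/6.022e23 = 0.003094 mol.
Photons absorbed: 0.211 × 0.003094 = 6.528e-4 mol.
Product: Φ × n_abs = 0.84 × 6.528e-4 = 5.484e-4 mol.
As a count: 5.484e-4 × 6.022e23 = 3.30e20.

3.30e20 atoms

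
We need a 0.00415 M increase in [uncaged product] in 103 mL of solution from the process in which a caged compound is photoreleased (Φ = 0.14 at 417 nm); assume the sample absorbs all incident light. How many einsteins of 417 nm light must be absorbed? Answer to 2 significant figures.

Product: (0.00415 M)(0.103 L) = 4.274×10⁻⁴ mol.
Photons that must be absorbed: 4.274×10⁻⁴ / 0.14 = 0.003053 mol.

0.0031 einstein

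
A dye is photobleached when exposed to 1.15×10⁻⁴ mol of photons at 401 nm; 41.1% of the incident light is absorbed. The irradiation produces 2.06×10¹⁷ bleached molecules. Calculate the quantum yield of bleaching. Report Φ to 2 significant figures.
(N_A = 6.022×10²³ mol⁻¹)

Φ = 0.0072

Product: 2.06×10¹⁷ / 6.022×10²³ = 3.421×10⁻⁷ mol.
Photons absorbed: 0.411 × 1.15×10⁻⁴ = 4.727×10⁻⁵ mol.
Φ = 3.421×10⁻⁷ mol / 4.727×10⁻⁵ mol photons = 0.0072.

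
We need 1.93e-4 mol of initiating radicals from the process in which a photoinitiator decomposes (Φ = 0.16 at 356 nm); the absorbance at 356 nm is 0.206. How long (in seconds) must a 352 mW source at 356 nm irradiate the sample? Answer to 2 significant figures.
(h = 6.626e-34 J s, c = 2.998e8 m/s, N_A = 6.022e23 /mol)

t ≈ 3000 s

Photons that must be absorbed: 1.93e-4 / 0.16 = 0.001206 mol.
Fraction absorbed: 1 − 10^(−0.206) = 0.3777.
Incident photons needed: 0.001206 / 0.3777 = 0.003193 mol.
Photon energy: hc/λ = 5.580e-19 J; per mole, 3.360e5 J mol⁻¹.
Energy required: 0.003193 × 3.360e5 = 1073 J.
Time: 1073 J / 0.352 W = 3000 s.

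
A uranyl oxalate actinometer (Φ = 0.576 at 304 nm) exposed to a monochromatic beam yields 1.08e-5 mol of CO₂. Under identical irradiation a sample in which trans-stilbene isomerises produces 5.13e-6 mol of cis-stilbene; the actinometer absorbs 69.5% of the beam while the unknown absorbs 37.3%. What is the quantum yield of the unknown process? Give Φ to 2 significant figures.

Φ = 0.51

Photons absorbed by the actinometer: 1.08e-5 / 0.576 = 1.875e-5 mol.
Incident flux: 1.875e-5 / 0.695 = 2.698e-5 einstein.
Absorbed by unknown: 0.373 × 2.698e-5 = 1.006e-5 mol.
Φ(unknown) = 5.13e-6 / 1.006e-5 = 0.51.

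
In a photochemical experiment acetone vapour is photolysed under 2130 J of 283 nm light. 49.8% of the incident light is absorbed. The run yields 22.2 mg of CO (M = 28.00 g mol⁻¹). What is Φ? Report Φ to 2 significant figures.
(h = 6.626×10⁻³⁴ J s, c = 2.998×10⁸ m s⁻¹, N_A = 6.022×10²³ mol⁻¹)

Φ = 0.32

Product: 22.2 mg / 28.00 g mol⁻¹ = 7.929×10⁻⁴ mol.
Photon energy at 283 nm: hc/λ = (6.626×10⁻³⁴)(2.998×10⁸)/(283×10⁻⁹) = 7.019×10⁻¹⁹ J.
Photons incident: 2130 / 7.019×10⁻¹⁹ = 3.035×10²¹, i.e. 3.035×10²¹/6.022×10²³ = 0.005040 mol.
Photons absorbed: 0.498 × 0.005040 = 0.002510 mol.
Φ = 7.929×10⁻⁴ mol / 0.002510 mol photons = 0.32.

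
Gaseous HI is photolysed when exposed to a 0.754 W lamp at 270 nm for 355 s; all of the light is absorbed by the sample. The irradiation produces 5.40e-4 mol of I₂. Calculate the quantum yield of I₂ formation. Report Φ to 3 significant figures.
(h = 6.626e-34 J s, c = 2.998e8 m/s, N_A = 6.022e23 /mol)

Φ = 0.894

Photon energy at 270 nm: hc/λ = (6.626e-34)(2.998e8)/(270e-9) = 7.357e-19 J.
Energy delivered: (0.754 W)(355 s) = 267.7 J.
Photons incident: 267.7 / 7.357e-19 = 3.639e20, i.e. 3.639e20/6.022e23 = 6.043e-4 mol.
Φ = 5.40e-4 mol / 6.043e-4 mol photons = 0.894.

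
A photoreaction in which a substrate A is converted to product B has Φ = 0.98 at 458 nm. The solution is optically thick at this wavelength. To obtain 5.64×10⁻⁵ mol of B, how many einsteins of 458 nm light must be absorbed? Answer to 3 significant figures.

5.76×10⁻⁵ einstein

Photons that must be absorbed: 5.64×10⁻⁵ / 0.98 = 5.755×10⁻⁵ mol.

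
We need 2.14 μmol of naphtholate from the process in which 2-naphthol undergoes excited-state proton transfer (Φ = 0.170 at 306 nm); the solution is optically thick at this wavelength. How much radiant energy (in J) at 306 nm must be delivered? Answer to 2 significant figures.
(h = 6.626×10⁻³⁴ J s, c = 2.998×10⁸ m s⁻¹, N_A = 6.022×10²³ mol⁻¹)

Product: 2.14 μmol = 2.14×10⁻⁶ mol.
Photons that must be absorbed: 2.14×10⁻⁶ / 0.170 = 1.259×10⁻⁵ mol.
Photon energy: hc/λ = 6.492×10⁻¹⁹ J; per mole, 3.909×10⁵ J mol⁻¹.
Energy required: 1.259×10⁻⁵ × 3.909×10⁵ = 4.9 J.

4.9 J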